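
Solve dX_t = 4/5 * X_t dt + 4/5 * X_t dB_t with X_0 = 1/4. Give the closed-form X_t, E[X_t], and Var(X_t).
X_t = 1/4 * exp((12/25) t + (4/5) B_t); E[X_t] = exp(4*t/5)/4; Var(X_t) = (exp(16*t/25) - 1)*exp(8*t/5)/16

For GBM dX = mu X dt + sigma X dB with X_0 = x_0, apply Itô to Y = log X: dY = (mu - sigma^2/2) dt + sigma dB, so Y_t = log(x_0) + (mu - sigma^2/2) t + sigma B_t and hence X_t = x_0 * exp((mu - sigma^2/2) t + sigma B_t).
With mu = 4/5, sigma = 4/5, x_0 = 1/4, this gives:
  X_t = 1/4 * exp((12/25) * t + (4/5) * B_t).
Since sigma*B_t ~ Normal(0, sigma^2 t), E[exp(sigma*B_t)] = exp(sigma^2 t / 2); so E[X_t] = x_0 * exp((mu - sigma^2/2) t) * exp(sigma^2 t / 2) = x_0 * exp(mu t) = exp(4*t/5)/4.
Var(X_t) = E[X_t^2] - (E[X_t])^2 = x_0^2 * exp(2 mu t) * (exp(sigma^2 t) - 1) = (exp(16*t/25) - 1)*exp(8*t/5)/16.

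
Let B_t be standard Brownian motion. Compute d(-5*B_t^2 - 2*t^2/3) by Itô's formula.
d(-5*B_t^2 - 2*t^2/3) = (-4*t/3 - 5) dt + (-10*B_t) dB_t

Itô's formula for f(t, x): d f(t, B_t) = (f_t + (1/2) f_xx) dt + f_x dB_t. Compute partials of f(t, x) = -2*t^2/3 - 5*x^2:
  f_t(t,x)  = -4*t/3
  f_x(t,x)  = -10*x
  f_xx(t,x) = -10
Assemble drift = f_t + (1/2) f_xx = -4*t/3 - 5 and diffusion = f_x = -10*x. Substituting x = B_t:
  d(-5*B_t^2 - 2*t^2/3) = (-4*t/3 - 5) dt + (-10*B_t) dB_t.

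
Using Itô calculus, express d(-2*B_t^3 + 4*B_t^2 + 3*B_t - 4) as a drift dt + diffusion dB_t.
d(-2*B_t^3 + 4*B_t^2 + 3*B_t - 4) = (4 - 6*B_t) dt + (-6*B_t^2 + 8*B_t + 3) dB_t

Itô's formula for f(B_t) gives d f(B_t) = f'(B_t) dB_t + (1/2) f''(B_t) dt. Compute derivatives of f(x) = -2*x^3 + 4*x^2 + 3*x - 4:
  f'(x)  = -6*x^2 + 8*x + 3
  f''(x) = 8 - 12*x
Substitute x = B_t and multiply the f'' term by 1/2:
  drift     = (1/2) * (8 - 12*x) evaluated at B_t = 4 - 6*B_t
  diffusion = (-6*x^2 + 8*x + 3) evaluated at B_t = -6*B_t^2 + 8*B_t + 3
Therefore d(-2*B_t^3 + 4*B_t^2 + 3*B_t - 4) = (4 - 6*B_t) dt + (-6*B_t^2 + 8*B_t + 3) dB_t.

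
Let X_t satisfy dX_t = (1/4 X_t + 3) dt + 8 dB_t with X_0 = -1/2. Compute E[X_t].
E[X_t] = 23*exp(t/4)/2 - 12

Taking expectations and using E[dB_t] = 0, the mean m(t) = E[X_t] satisfies the ODE m'(t) = a m(t) + b with m(0) = x_0. With a = 1/4, b = 3, x_0 = -1/2, the solution is
  m(t) = x_0 * exp(a t) + (b/a) * (exp(a t) - 1)
       = (-1/2) * exp((1/4) t) + (3/(1/4)) * (exp((1/4) t) - 1)
       = 23*exp(t/4)/2 - 12.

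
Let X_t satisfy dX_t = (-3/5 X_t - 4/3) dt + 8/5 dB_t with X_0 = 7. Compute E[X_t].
E[X_t] = -20/9 + 83*exp(-3*t/5)/9

Taking expectations and using E[dB_t] = 0, the mean m(t) = E[X_t] satisfies the ODE m'(t) = a m(t) + b with m(0) = x_0. With a = -3/5, b = -4/3, x_0 = 7, the solution is
  m(t) = x_0 * exp(a t) + (b/a) * (exp(a t) - 1)
       = 7 * exp((-3/5) t) + ((-4/3)/(-3/5)) * (exp((-3/5) t) - 1)
       = -20/9 + 83*exp(-3*t/5)/9.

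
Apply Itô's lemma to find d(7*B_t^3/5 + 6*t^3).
d(7*B_t^3/5 + 6*t^3) = (21*B_t/5 + 18*t^2) dt + (21*B_t^2/5) dB_t

Itô's formula for f(t, x): d f(t, B_t) = (f_t + (1/2) f_xx) dt + f_x dB_t. Compute partials of f(t, x) = 6*t^3 + 7*x^3/5:
  f_t(t,x)  = 18*t^2
  f_x(t,x)  = 21*x^2/5
  f_xx(t,x) = 42*x/5
Assemble drift = f_t + (1/2) f_xx = 18*t^2 + 21*x/5 and diffusion = f_x = 21*x^2/5. Substituting x = B_t:
  d(7*B_t^3/5 + 6*t^3) = (21*B_t/5 + 18*t^2) dt + (21*B_t^2/5) dB_t.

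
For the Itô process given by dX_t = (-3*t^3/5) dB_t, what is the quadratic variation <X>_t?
<X>_t = 9*t^7/175

For an Itô process dX_t = a(t) dt + b(t) dB_t, the quadratic variation is <X>_t = int_0^t b(s)^2 ds (the drift term does not contribute). Here b(s) = -3*s^3/5, so
  b(s)^2 = 9*s^6/25.
Integrating from 0 to t:
  <X>_t = int_0^t (9*s^6/25) ds = 9*t^7/175.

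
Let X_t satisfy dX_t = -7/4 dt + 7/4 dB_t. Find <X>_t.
<X>_t = 49*t/16

For an Itô process dX_t = a(t) dt + b(t) dB_t, the quadratic variation is <X>_t = int_0^t b(s)^2 ds (the drift term does not contribute). Here b(s) = 7/4, so
  b(s)^2 = 49/16.
Integrating from 0 to t:
  <X>_t = int_0^t (49/16) ds = 49*t/16.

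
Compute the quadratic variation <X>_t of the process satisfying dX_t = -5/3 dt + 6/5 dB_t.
<X>_t = 36*t/25

For an Itô process dX_t = a(t) dt + b(t) dB_t, the quadratic variation is <X>_t = int_0^t b(s)^2 ds (the drift term does not contribute). Here b(s) = 6/5, so
  b(s)^2 = 36/25.
Integrating from 0 to t:
  <X>_t = int_0^t (36/25) ds = 36*t/25.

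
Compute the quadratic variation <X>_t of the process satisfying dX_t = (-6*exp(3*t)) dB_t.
<X>_t = 6*exp(6*t) - 6

For an Itô process dX_t = a(t) dt + b(t) dB_t, the quadratic variation is <X>_t = int_0^t b(s)^2 ds (the drift term does not contribute). Here b(s) = -6*exp(3*s), so
  b(s)^2 = 36*exp(6*s).
Integrating from 0 to t:
  <X>_t = int_0^t (36*exp(6*s)) ds = 6*exp(6*t) - 6.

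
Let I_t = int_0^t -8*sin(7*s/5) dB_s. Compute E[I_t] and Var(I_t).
E[I_t] = 0; Var(I_t) = 32*t - 80*sin(14*t/5)/7

The Itô integral of a deterministic integrand f(s) has mean 0 because each increment f(s) * (B_{s+ds} - B_s) has mean 0. By the Itô isometry:
  Var( int_0^t f(s) dB_s ) = E[ (int_0^t f(s) dB_s)^2 ] = int_0^t f(s)^2 ds.
Here f(s) = -8*sin(7*s/5), so f(s)^2 = 64*sin(7*s/5)^2. Integrate:
  int_0^t (64*sin(7*s/5)^2) ds = 32*t - 80*sin(14*t/5)/7.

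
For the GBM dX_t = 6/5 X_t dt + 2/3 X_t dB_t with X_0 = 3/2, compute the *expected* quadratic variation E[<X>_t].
E[<X>_t] = 45*exp(128*t/45)/128 - 45/128

<X>_t = int_0^t ((2/3) * X_s)^2 ds. Taking expectation inside the integral: E[<X>_t] = (2/3)^2 * int_0^t E[X_s^2] ds. For GBM, E[X_s^2] = x_0^2 * exp((2 mu + sigma^2) s). Integrating:
  E[<X>_t] = (2/3)^2 * (3/2)^2 * (exp((2*(6/5) + (2/3)^2) t) - 1) / (2*(6/5) + (2/3)^2)
           = (2/3)^2 * (3/2)^2 * (exp((128/45) t) - 1) / (128/45) = 45*exp(128*t/45)/128 - 45/128.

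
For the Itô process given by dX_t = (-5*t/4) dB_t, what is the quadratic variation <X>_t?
<X>_t = 25*t^3/48

For an Itô process dX_t = a(t) dt + b(t) dB_t, the quadratic variation is <X>_t = int_0^t b(s)^2 ds (the drift term does not contribute). Here b(s) = -5*s/4, so
  b(s)^2 = 25*s^2/16.
Integrating from 0 to t:
  <X>_t = int_0^t (25*s^2/16) ds = 25*t^3/48.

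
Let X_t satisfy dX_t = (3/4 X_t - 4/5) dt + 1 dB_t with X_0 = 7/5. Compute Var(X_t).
Var(X_t) = 2*exp(3*t/2)/3 - 2/3

The variance V(t) = Var(X_t) satisfies V'(t) = 2 a V(t) + c^2 with V(0) = 0 (drift coefficient is linear in X, diffusion is constant). With a = 3/4, c = 1, the solution is
  V(t) = (c^2 / (2 a)) * (exp(2 a t) - 1)
       = (1^2 / (2*(3/4))) * (exp((3/2) t) - 1)
       = 2*exp(3*t/2)/3 - 2/3.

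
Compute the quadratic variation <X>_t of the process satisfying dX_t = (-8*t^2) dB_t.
<X>_t = 64*t^5/5

For an Itô process dX_t = a(t) dt + b(t) dB_t, the quadratic variation is <X>_t = int_0^t b(s)^2 ds (the drift term does not contribute). Here b(s) = -8*s^2, so
  b(s)^2 = 64*s^4.
Integrating from 0 to t:
  <X>_t = int_0^t (64*s^4) ds = 64*t^5/5.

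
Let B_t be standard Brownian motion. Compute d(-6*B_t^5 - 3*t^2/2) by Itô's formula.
d(-6*B_t^5 - 3*t^2/2) = (-60*B_t^3 - 3*t) dt + (-30*B_t^4) dB_t

Itô's formula for f(t, x): d f(t, B_t) = (f_t + (1/2) f_xx) dt + f_x dB_t. Compute partials of f(t, x) = -3*t^2/2 - 6*x^5:
  f_t(t,x)  = -3*t
  f_x(t,x)  = -30*x^4
  f_xx(t,x) = -120*x^3
Assemble drift = f_t + (1/2) f_xx = -3*t - 60*x^3 and diffusion = f_x = -30*x^4. Substituting x = B_t:
  d(-6*B_t^5 - 3*t^2/2) = (-60*B_t^3 - 3*t) dt + (-30*B_t^4) dB_t.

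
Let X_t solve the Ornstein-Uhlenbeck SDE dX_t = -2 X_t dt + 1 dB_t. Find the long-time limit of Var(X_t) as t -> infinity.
lim Var(X_t) = 1/4

The OU SDE dX = -theta X dt + sigma dB admits the integrating factor exp(theta t): d(exp(theta t) X_t) = sigma exp(theta t) dB_t. Integrating from 0 to t gives X_t = x_0 * exp(-theta t) + sigma * int_0^t exp(-theta (t-s)) dB_s for any initial x_0. The Itô integral has variance (by the Itô isometry) sigma^2 * int_0^t exp(-2 theta (t - s)) ds = sigma^2 * (1 - exp(-2 theta t)) / (2 theta), independent of x_0.
With theta = 2, sigma = 1:
  Var(X_t) = (1)^2 * (1 - exp(-2*2 t)) / (2 * 2) = 1/4 - exp(-4*t)/4.
As t -> infinity, exp(-2*2 t) -> 0, so the stationary variance is sigma^2 / (2 theta) = 1/4.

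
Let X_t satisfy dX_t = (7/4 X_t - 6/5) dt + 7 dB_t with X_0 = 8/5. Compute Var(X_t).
Var(X_t) = 14*exp(7*t/2) - 14

The variance V(t) = Var(X_t) satisfies V'(t) = 2 a V(t) + c^2 with V(0) = 0 (drift coefficient is linear in X, diffusion is constant). With a = 7/4, c = 7, the solution is
  V(t) = (c^2 / (2 a)) * (exp(2 a t) - 1)
       = (7^2 / (2*(7/4))) * (exp((7/2) t) - 1)
       = 14*exp(7*t/2) - 14.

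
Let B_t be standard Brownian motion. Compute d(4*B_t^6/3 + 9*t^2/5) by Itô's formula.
d(4*B_t^6/3 + 9*t^2/5) = (20*B_t^4 + 18*t/5) dt + (8*B_t^5) dB_t

Itô's formula for f(t, x): d f(t, B_t) = (f_t + (1/2) f_xx) dt + f_x dB_t. Compute partials of f(t, x) = 9*t^2/5 + 4*x^6/3:
  f_t(t,x)  = 18*t/5
  f_x(t,x)  = 8*x^5
  f_xx(t,x) = 40*x^4
Assemble drift = f_t + (1/2) f_xx = 18*t/5 + 20*x^4 and diffusion = f_x = 8*x^5. Substituting x = B_t:
  d(4*B_t^6/3 + 9*t^2/5) = (20*B_t^4 + 18*t/5) dt + (8*B_t^5) dB_t.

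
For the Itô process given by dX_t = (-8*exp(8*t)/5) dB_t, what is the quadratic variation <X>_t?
<X>_t = 4*exp(16*t)/25 - 4/25

For an Itô process dX_t = a(t) dt + b(t) dB_t, the quadratic variation is <X>_t = int_0^t b(s)^2 ds (the drift term does not contribute). Here b(s) = -8*exp(8*s)/5, so
  b(s)^2 = 64*exp(16*s)/25.
Integrating from 0 to t:
  <X>_t = int_0^t (64*exp(16*s)/25) ds = 4*exp(16*t)/25 - 4/25.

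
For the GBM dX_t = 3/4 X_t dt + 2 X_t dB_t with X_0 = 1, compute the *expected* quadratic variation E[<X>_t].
E[<X>_t] = 8*exp(11*t/2)/11 - 8/11

<X>_t = int_0^t (2 * X_s)^2 ds. Taking expectation inside the integral: E[<X>_t] = 2^2 * int_0^t E[X_s^2] ds. For GBM, E[X_s^2] = x_0^2 * exp((2 mu + sigma^2) s). Integrating:
  E[<X>_t] = 2^2 * 1^2 * (exp((2*(3/4) + 2^2) t) - 1) / (2*(3/4) + 2^2)
           = 2^2 * 1^2 * (exp((11/2) t) - 1) / (11/2) = 8*exp(11*t/2)/11 - 8/11.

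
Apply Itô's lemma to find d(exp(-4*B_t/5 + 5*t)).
d(exp(-4*B_t/5 + 5*t)) = (133*exp(-4*B_t/5 + 5*t)/25) dt + (-4*exp(-4*B_t/5 + 5*t)/5) dB_t

Itô's formula for f(t, x): d f(t, B_t) = (f_t + (1/2) f_xx) dt + f_x dB_t. Compute partials of f(t, x) = exp(5*t - 4*x/5):
  f_t(t,x)  = 5*exp(5*t - 4*x/5)
  f_x(t,x)  = -4*exp(5*t - 4*x/5)/5
  f_xx(t,x) = 16*exp(5*t - 4*x/5)/25
Assemble drift = f_t + (1/2) f_xx = 133*exp(5*t - 4*x/5)/25 and diffusion = f_x = -4*exp(5*t - 4*x/5)/5. Substituting x = B_t:
  d(exp(-4*B_t/5 + 5*t)) = (133*exp(-4*B_t/5 + 5*t)/25) dt + (-4*exp(-4*B_t/5 + 5*t)/5) dB_t.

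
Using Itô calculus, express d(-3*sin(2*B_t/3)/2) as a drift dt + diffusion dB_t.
d(-3*sin(2*B_t/3)/2) = (sin(2*B_t/3)/3) dt + (-cos(2*B_t/3)) dB_t

Itô's formula for f(B_t) gives d f(B_t) = f'(B_t) dB_t + (1/2) f''(B_t) dt. Compute derivatives of f(x) = -3*sin(2*x/3)/2:
  f'(x)  = -cos(2*x/3)
  f''(x) = 2*sin(2*x/3)/3
Substitute x = B_t and multiply the f'' term by 1/2:
  drift     = (1/2) * (2*sin(2*x/3)/3) evaluated at B_t = sin(2*B_t/3)/3
  diffusion = (-cos(2*x/3)) evaluated at B_t = -cos(2*B_t/3)
Therefore d(-3*sin(2*B_t/3)/2) = (sin(2*B_t/3)/3) dt + (-cos(2*B_t/3)) dB_t.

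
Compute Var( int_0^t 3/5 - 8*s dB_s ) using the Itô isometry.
Var = t*(1600*t^2 - 360*t + 27)/75

The Itô integral of a deterministic integrand f(s) has mean 0 because each increment f(s) * (B_{s+ds} - B_s) has mean 0. By the Itô isometry:
  Var( int_0^t f(s) dB_s ) = E[ (int_0^t f(s) dB_s)^2 ] = int_0^t f(s)^2 ds.
Here f(s) = 3/5 - 8*s, so f(s)^2 = (40*s - 3)^2/25. Integrate:
  int_0^t ((40*s - 3)^2/25) ds = t*(1600*t^2 - 360*t + 27)/75.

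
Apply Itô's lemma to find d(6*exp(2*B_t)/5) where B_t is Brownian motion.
d(6*exp(2*B_t)/5) = (12*exp(2*B_t)/5) dt + (12*exp(2*B_t)/5) dB_t

Itô's formula for f(B_t) gives d f(B_t) = f'(B_t) dB_t + (1/2) f''(B_t) dt. Compute derivatives of f(x) = 6*exp(2*x)/5:
  f'(x)  = 12*exp(2*x)/5
  f''(x) = 24*exp(2*x)/5
Substitute x = B_t and multiply the f'' term by 1/2:
  drift     = (1/2) * (24*exp(2*x)/5) evaluated at B_t = 12*exp(2*B_t)/5
  diffusion = (12*exp(2*x)/5) evaluated at B_t = 12*exp(2*B_t)/5
Therefore d(6*exp(2*B_t)/5) = (12*exp(2*B_t)/5) dt + (12*exp(2*B_t)/5) dB_t.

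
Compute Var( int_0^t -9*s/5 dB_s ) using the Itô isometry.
Var = 27*t^3/25

The Itô integral of a deterministic integrand f(s) has mean 0 because each increment f(s) * (B_{s+ds} - B_s) has mean 0. By the Itô isometry:
  Var( int_0^t f(s) dB_s ) = E[ (int_0^t f(s) dB_s)^2 ] = int_0^t f(s)^2 ds.
Here f(s) = -9*s/5, so f(s)^2 = 81*s^2/25. Integrate:
  int_0^t (81*s^2/25) ds = 27*t^3/25.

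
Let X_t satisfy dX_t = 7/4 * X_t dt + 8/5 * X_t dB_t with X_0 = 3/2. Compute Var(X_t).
Var(X_t) = 9*(exp(64*t/25) - 1)*exp(7*t/2)/4

For GBM dX = mu X dt + sigma X dB with X_0 = x_0, apply Itô to Y = log X: dY = (mu - sigma^2/2) dt + sigma dB, so Y_t = log(x_0) + (mu - sigma^2/2) t + sigma B_t and hence X_t = x_0 * exp((mu - sigma^2/2) t + sigma B_t).
With mu = 7/4, sigma = 8/5, x_0 = 3/2, this gives:
  X_t = 3/2 * exp((47/100) * t + (8/5) * B_t).
Since sigma*B_t ~ Normal(0, sigma^2 t), E[exp(sigma*B_t)] = exp(sigma^2 t / 2); so E[X_t] = x_0 * exp((mu - sigma^2/2) t) * exp(sigma^2 t / 2) = x_0 * exp(mu t) = 3*exp(7*t/4)/2.
Var(X_t) = E[X_t^2] - (E[X_t])^2 = x_0^2 * exp(2 mu t) * (exp(sigma^2 t) - 1) = 9*(exp(64*t/25) - 1)*exp(7*t/2)/4.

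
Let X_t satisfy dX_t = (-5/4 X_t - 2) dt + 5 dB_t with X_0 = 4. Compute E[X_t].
E[X_t] = -8/5 + 28*exp(-5*t/4)/5

Taking expectations and using E[dB_t] = 0, the mean m(t) = E[X_t] satisfies the ODE m'(t) = a m(t) + b with m(0) = x_0. With a = -5/4, b = -2, x_0 = 4, the solution is
  m(t) = x_0 * exp(a t) + (b/a) * (exp(a t) - 1)
       = 4 * exp((-5/4) t) + ((-2)/(-5/4)) * (exp((-5/4) t) - 1)
       = -8/5 + 28*exp(-5*t/4)/5.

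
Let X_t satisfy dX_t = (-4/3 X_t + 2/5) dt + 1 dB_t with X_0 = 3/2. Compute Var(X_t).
Var(X_t) = 3/8 - 3*exp(-8*t/3)/8

The variance V(t) = Var(X_t) satisfies V'(t) = 2 a V(t) + c^2 with V(0) = 0 (drift coefficient is linear in X, diffusion is constant). With a = -4/3, c = 1, the solution is
  V(t) = (c^2 / (2 a)) * (exp(2 a t) - 1)
       = (1^2 / (2*(-4/3))) * (exp((-8/3) t) - 1)
       = 3/8 - 3*exp(-8*t/3)/8.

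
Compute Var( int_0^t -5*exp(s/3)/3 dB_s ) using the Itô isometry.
Var = 25*exp(2*t/3)/6 - 25/6

The Itô integral of a deterministic integrand f(s) has mean 0 because each increment f(s) * (B_{s+ds} - B_s) has mean 0. By the Itô isometry:
  Var( int_0^t f(s) dB_s ) = E[ (int_0^t f(s) dB_s)^2 ] = int_0^t f(s)^2 ds.
Here f(s) = -5*exp(s/3)/3, so f(s)^2 = 25*exp(2*s/3)/9. Integrate:
  int_0^t (25*exp(2*s/3)/9) ds = 25*exp(2*t/3)/6 - 25/6.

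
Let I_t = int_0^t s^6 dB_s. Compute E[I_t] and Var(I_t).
E[I_t] = 0; Var(I_t) = t^13/13

The Itô integral of a deterministic integrand f(s) has mean 0 because each increment f(s) * (B_{s+ds} - B_s) has mean 0. By the Itô isometry:
  Var( int_0^t f(s) dB_s ) = E[ (int_0^t f(s) dB_s)^2 ] = int_0^t f(s)^2 ds.
Here f(s) = s^6, so f(s)^2 = s^12. Integrate:
  int_0^t (s^12) ds = t^13/13.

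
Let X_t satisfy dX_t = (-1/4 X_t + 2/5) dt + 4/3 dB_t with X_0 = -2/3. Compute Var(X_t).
Var(X_t) = 32/9 - 32*exp(-t/2)/9

The variance V(t) = Var(X_t) satisfies V'(t) = 2 a V(t) + c^2 with V(0) = 0 (drift coefficient is linear in X, diffusion is constant). With a = -1/4, c = 4/3, the solution is
  V(t) = (c^2 / (2 a)) * (exp(2 a t) - 1)
       = ((4/3)^2 / (2*(-1/4))) * (exp((-1/2) t) - 1)
       = 32/9 - 32*exp(-t/2)/9.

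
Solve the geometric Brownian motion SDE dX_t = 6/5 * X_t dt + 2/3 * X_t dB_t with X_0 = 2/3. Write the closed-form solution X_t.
X_t = 2/3 * exp((44/45) * t + (2/3) * B_t)

For GBM dX = mu X dt + sigma X dB with X_0 = x_0, apply Itô to Y = log X: dY = (mu - sigma^2/2) dt + sigma dB, so Y_t = log(x_0) + (mu - sigma^2/2) t + sigma B_t and hence X_t = x_0 * exp((mu - sigma^2/2) t + sigma B_t).
With mu = 6/5, sigma = 2/3, x_0 = 2/3, this gives:
  X_t = 2/3 * exp((44/45) * t + (2/3) * B_t).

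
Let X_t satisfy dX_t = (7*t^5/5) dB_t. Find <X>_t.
<X>_t = 49*t^11/275

For an Itô process dX_t = a(t) dt + b(t) dB_t, the quadratic variation is <X>_t = int_0^t b(s)^2 ds (the drift term does not contribute). Here b(s) = 7*s^5/5, so
  b(s)^2 = 49*s^10/25.
Integrating from 0 to t:
  <X>_t = int_0^t (49*s^10/25) ds = 49*t^11/275.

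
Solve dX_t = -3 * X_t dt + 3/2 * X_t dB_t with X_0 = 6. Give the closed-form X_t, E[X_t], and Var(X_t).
X_t = 6 * exp((-33/8) t + (3/2) B_t); E[X_t] = 6*exp(-3*t); Var(X_t) = (36*exp(9*t/4) - 36)*exp(-6*t)

For GBM dX = mu X dt + sigma X dB with X_0 = x_0, apply Itô to Y = log X: dY = (mu - sigma^2/2) dt + sigma dB, so Y_t = log(x_0) + (mu - sigma^2/2) t + sigma B_t and hence X_t = x_0 * exp((mu - sigma^2/2) t + sigma B_t).
With mu = -3, sigma = 3/2, x_0 = 6, this gives:
  X_t = 6 * exp((-33/8) * t + (3/2) * B_t).
Since sigma*B_t ~ Normal(0, sigma^2 t), E[exp(sigma*B_t)] = exp(sigma^2 t / 2); so E[X_t] = x_0 * exp((mu - sigma^2/2) t) * exp(sigma^2 t / 2) = x_0 * exp(mu t) = 6*exp(-3*t).
Var(X_t) = E[X_t^2] - (E[X_t])^2 = x_0^2 * exp(2 mu t) * (exp(sigma^2 t) - 1) = (36*exp(9*t/4) - 36)*exp(-6*t).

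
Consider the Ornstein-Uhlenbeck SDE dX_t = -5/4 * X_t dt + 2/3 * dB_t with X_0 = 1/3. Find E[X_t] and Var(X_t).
E[X_t] = exp(-5*t/4)/3; Var(X_t) = 8/45 - 8*exp(-5*t/2)/45

The OU SDE dX = -theta X dt + sigma dB admits the integrating factor exp(theta t): d(exp(theta t) X_t) = sigma exp(theta t) dB_t. Integrating from 0 to t:
  X_t = x_0 * exp(-theta t) + sigma * int_0^t exp(-theta (t-s)) dB_s.
The Itô integral has mean 0 and (by the Itô isometry) variance sigma^2 * int_0^t exp(-2 theta (t - s)) ds = sigma^2 * (1 - exp(-2 theta t)) / (2 theta).
With theta = 5/4, sigma = 2/3, x_0 = 1/3:
  E[X_t] = 1/3 * exp(-5/4 t) = exp(-5*t/4)/3
  Var(X_t) = (2/3)^2 * (1 - exp(-2*5/4 t)) / (2 * 5/4) = 8/45 - 8*exp(-5*t/2)/45.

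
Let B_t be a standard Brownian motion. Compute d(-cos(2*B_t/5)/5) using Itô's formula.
d(-cos(2*B_t/5)/5) = (2*cos(2*B_t/5)/125) dt + (2*sin(2*B_t/5)/25) dB_t

Itô's formula for f(B_t) gives d f(B_t) = f'(B_t) dB_t + (1/2) f''(B_t) dt. Compute derivatives of f(x) = -cos(2*x/5)/5:
  f'(x)  = 2*sin(2*x/5)/25
  f''(x) = 4*cos(2*x/5)/125
Substitute x = B_t and multiply the f'' term by 1/2:
  drift     = (1/2) * (4*cos(2*x/5)/125) evaluated at B_t = 2*cos(2*B_t/5)/125
  diffusion = (2*sin(2*x/5)/25) evaluated at B_t = 2*sin(2*B_t/5)/25
Therefore d(-cos(2*B_t/5)/5) = (2*cos(2*B_t/5)/125) dt + (2*sin(2*B_t/5)/25) dB_t.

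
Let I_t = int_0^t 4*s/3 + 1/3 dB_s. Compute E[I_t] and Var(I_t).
E[I_t] = 0; Var(I_t) = t*(16*t^2 + 12*t + 3)/27

The Itô integral of a deterministic integrand f(s) has mean 0 because each increment f(s) * (B_{s+ds} - B_s) has mean 0. By the Itô isometry:
  Var( int_0^t f(s) dB_s ) = E[ (int_0^t f(s) dB_s)^2 ] = int_0^t f(s)^2 ds.
Here f(s) = 4*s/3 + 1/3, so f(s)^2 = (4*s + 1)^2/9. Integrate:
  int_0^t ((4*s + 1)^2/9) ds = t*(16*t^2 + 12*t + 3)/27.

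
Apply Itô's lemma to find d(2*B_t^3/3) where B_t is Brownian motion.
d(2*B_t^3/3) = (2*B_t) dt + (2*B_t^2) dB_t

Itô's formula for f(B_t) gives d f(B_t) = f'(B_t) dB_t + (1/2) f''(B_t) dt. Compute derivatives of f(x) = 2*x^3/3:
  f'(x)  = 2*x^2
  f''(x) = 4*x
Substitute x = B_t and multiply the f'' term by 1/2:
  drift     = (1/2) * (4*x) evaluated at B_t = 2*B_t
  diffusion = (2*x^2) evaluated at B_t = 2*B_t^2
Therefore d(2*B_t^3/3) = (2*B_t) dt + (2*B_t^2) dB_t.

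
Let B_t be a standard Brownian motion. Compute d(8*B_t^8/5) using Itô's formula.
d(8*B_t^8/5) = (224*B_t^6/5) dt + (64*B_t^7/5) dB_t

Itô's formula for f(B_t) gives d f(B_t) = f'(B_t) dB_t + (1/2) f''(B_t) dt. Compute derivatives of f(x) = 8*x^8/5:
  f'(x)  = 64*x^7/5
  f''(x) = 448*x^6/5
Substitute x = B_t and multiply the f'' term by 1/2:
  drift     = (1/2) * (448*x^6/5) evaluated at B_t = 224*B_t^6/5
  diffusion = (64*x^7/5) evaluated at B_t = 64*B_t^7/5
Therefore d(8*B_t^8/5) = (224*B_t^6/5) dt + (64*B_t^7/5) dB_t.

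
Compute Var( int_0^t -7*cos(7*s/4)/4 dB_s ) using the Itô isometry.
Var = 49*t/32 + 7*sin(7*t/2)/16

The Itô integral of a deterministic integrand f(s) has mean 0 because each increment f(s) * (B_{s+ds} - B_s) has mean 0. By the Itô isometry:
  Var( int_0^t f(s) dB_s ) = E[ (int_0^t f(s) dB_s)^2 ] = int_0^t f(s)^2 ds.
Here f(s) = -7*cos(7*s/4)/4, so f(s)^2 = 49*cos(7*s/4)^2/16. Integrate:
  int_0^t (49*cos(7*s/4)^2/16) ds = 49*t/32 + 7*sin(7*t/2)/16.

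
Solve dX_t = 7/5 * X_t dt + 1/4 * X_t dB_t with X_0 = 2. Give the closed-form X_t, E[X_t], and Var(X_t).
X_t = 2 * exp((219/160) t + (1/4) B_t); E[X_t] = 2*exp(7*t/5); Var(X_t) = 4*(exp(t/16) - 1)*exp(14*t/5)

For GBM dX = mu X dt + sigma X dB with X_0 = x_0, apply Itô to Y = log X: dY = (mu - sigma^2/2) dt + sigma dB, so Y_t = log(x_0) + (mu - sigma^2/2) t + sigma B_t and hence X_t = x_0 * exp((mu - sigma^2/2) t + sigma B_t).
With mu = 7/5, sigma = 1/4, x_0 = 2, this gives:
  X_t = 2 * exp((219/160) * t + (1/4) * B_t).
Since sigma*B_t ~ Normal(0, sigma^2 t), E[exp(sigma*B_t)] = exp(sigma^2 t / 2); so E[X_t] = x_0 * exp((mu - sigma^2/2) t) * exp(sigma^2 t / 2) = x_0 * exp(mu t) = 2*exp(7*t/5).
Var(X_t) = E[X_t^2] - (E[X_t])^2 = x_0^2 * exp(2 mu t) * (exp(sigma^2 t) - 1) = 4*(exp(t/16) - 1)*exp(14*t/5).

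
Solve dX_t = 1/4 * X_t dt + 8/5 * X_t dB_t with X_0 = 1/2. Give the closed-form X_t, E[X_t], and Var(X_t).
X_t = 1/2 * exp((-103/100) t + (8/5) B_t); E[X_t] = exp(t/4)/2; Var(X_t) = (exp(64*t/25) - 1)*exp(t/2)/4

For GBM dX = mu X dt + sigma X dB with X_0 = x_0, apply Itô to Y = log X: dY = (mu - sigma^2/2) dt + sigma dB, so Y_t = log(x_0) + (mu - sigma^2/2) t + sigma B_t and hence X_t = x_0 * exp((mu - sigma^2/2) t + sigma B_t).
With mu = 1/4, sigma = 8/5, x_0 = 1/2, this gives:
  X_t = 1/2 * exp((-103/100) * t + (8/5) * B_t).
Since sigma*B_t ~ Normal(0, sigma^2 t), E[exp(sigma*B_t)] = exp(sigma^2 t / 2); so E[X_t] = x_0 * exp((mu - sigma^2/2) t) * exp(sigma^2 t / 2) = x_0 * exp(mu t) = exp(t/4)/2.
Var(X_t) = E[X_t^2] - (E[X_t])^2 = x_0^2 * exp(2 mu t) * (exp(sigma^2 t) - 1) = (exp(64*t/25) - 1)*exp(t/2)/4.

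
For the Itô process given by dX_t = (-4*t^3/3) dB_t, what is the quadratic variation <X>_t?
<X>_t = 16*t^7/63

For an Itô process dX_t = a(t) dt + b(t) dB_t, the quadratic variation is <X>_t = int_0^t b(s)^2 ds (the drift term does not contribute). Here b(s) = -4*s^3/3, so
  b(s)^2 = 16*s^6/9.
Integrating from 0 to t:
  <X>_t = int_0^t (16*s^6/9) ds = 16*t^7/63.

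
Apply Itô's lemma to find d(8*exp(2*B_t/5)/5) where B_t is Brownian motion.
d(8*exp(2*B_t/5)/5) = (16*exp(2*B_t/5)/125) dt + (16*exp(2*B_t/5)/25) dB_t

Itô's formula for f(B_t) gives d f(B_t) = f'(B_t) dB_t + (1/2) f''(B_t) dt. Compute derivatives of f(x) = 8*exp(2*x/5)/5:
  f'(x)  = 16*exp(2*x/5)/25
  f''(x) = 32*exp(2*x/5)/125
Substitute x = B_t and multiply the f'' term by 1/2:
  drift     = (1/2) * (32*exp(2*x/5)/125) evaluated at B_t = 16*exp(2*B_t/5)/125
  diffusion = (16*exp(2*x/5)/25) evaluated at B_t = 16*exp(2*B_t/5)/25
Therefore d(8*exp(2*B_t/5)/5) = (16*exp(2*B_t/5)/125) dt + (16*exp(2*B_t/5)/25) dB_t.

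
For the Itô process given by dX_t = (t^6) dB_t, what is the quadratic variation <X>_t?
<X>_t = t^13/13

For an Itô process dX_t = a(t) dt + b(t) dB_t, the quadratic variation is <X>_t = int_0^t b(s)^2 ds (the drift term does not contribute). Here b(s) = s^6, so
  b(s)^2 = s^12.
Integrating from 0 to t:
  <X>_t = int_0^t (s^12) ds = t^13/13.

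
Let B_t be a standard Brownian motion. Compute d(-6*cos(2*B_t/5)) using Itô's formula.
d(-6*cos(2*B_t/5)) = (12*cos(2*B_t/5)/25) dt + (12*sin(2*B_t/5)/5) dB_t

Itô's formula for f(B_t) gives d f(B_t) = f'(B_t) dB_t + (1/2) f''(B_t) dt. Compute derivatives of f(x) = -6*cos(2*x/5):
  f'(x)  = 12*sin(2*x/5)/5
  f''(x) = 24*cos(2*x/5)/25
Substitute x = B_t and multiply the f'' term by 1/2:
  drift     = (1/2) * (24*cos(2*x/5)/25) evaluated at B_t = 12*cos(2*B_t/5)/25
  diffusion = (12*sin(2*x/5)/5) evaluated at B_t = 12*sin(2*B_t/5)/5
Therefore d(-6*cos(2*B_t/5)) = (12*cos(2*B_t/5)/25) dt + (12*sin(2*B_t/5)/5) dB_t.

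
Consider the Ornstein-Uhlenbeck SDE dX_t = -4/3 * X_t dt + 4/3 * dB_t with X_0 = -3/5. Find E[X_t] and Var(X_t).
E[X_t] = -3*exp(-4*t/3)/5; Var(X_t) = 2/3 - 2*exp(-8*t/3)/3

The OU SDE dX = -theta X dt + sigma dB admits the integrating factor exp(theta t): d(exp(theta t) X_t) = sigma exp(theta t) dB_t. Integrating from 0 to t:
  X_t = x_0 * exp(-theta t) + sigma * int_0^t exp(-theta (t-s)) dB_s.
The Itô integral has mean 0 and (by the Itô isometry) variance sigma^2 * int_0^t exp(-2 theta (t - s)) ds = sigma^2 * (1 - exp(-2 theta t)) / (2 theta).
With theta = 4/3, sigma = 4/3, x_0 = -3/5:
  E[X_t] = -3/5 * exp(-4/3 t) = -3*exp(-4*t/3)/5
  Var(X_t) = (4/3)^2 * (1 - exp(-2*4/3 t)) / (2 * 4/3) = 2/3 - 2*exp(-8*t/3)/3.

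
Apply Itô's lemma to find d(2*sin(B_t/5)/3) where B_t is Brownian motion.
d(2*sin(B_t/5)/3) = (-sin(B_t/5)/75) dt + (2*cos(B_t/5)/15) dB_t

Itô's formula for f(B_t) gives d f(B_t) = f'(B_t) dB_t + (1/2) f''(B_t) dt. Compute derivatives of f(x) = 2*sin(x/5)/3:
  f'(x)  = 2*cos(x/5)/15
  f''(x) = -2*sin(x/5)/75
Substitute x = B_t and multiply the f'' term by 1/2:
  drift     = (1/2) * (-2*sin(x/5)/75) evaluated at B_t = -sin(B_t/5)/75
  diffusion = (2*cos(x/5)/15) evaluated at B_t = 2*cos(B_t/5)/15
Therefore d(2*sin(B_t/5)/3) = (-sin(B_t/5)/75) dt + (2*cos(B_t/5)/15) dB_t.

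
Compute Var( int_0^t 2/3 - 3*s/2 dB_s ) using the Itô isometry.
Var = t*(27*t^2 - 36*t + 16)/36

The Itô integral of a deterministic integrand f(s) has mean 0 because each increment f(s) * (B_{s+ds} - B_s) has mean 0. By the Itô isometry:
  Var( int_0^t f(s) dB_s ) = E[ (int_0^t f(s) dB_s)^2 ] = int_0^t f(s)^2 ds.
Here f(s) = 2/3 - 3*s/2, so f(s)^2 = (9*s - 4)^2/36. Integrate:
  int_0^t ((9*s - 4)^2/36) ds = t*(27*t^2 - 36*t + 16)/36.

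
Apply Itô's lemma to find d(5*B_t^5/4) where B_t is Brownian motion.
d(5*B_t^5/4) = (25*B_t^3/2) dt + (25*B_t^4/4) dB_t

Itô's formula for f(B_t) gives d f(B_t) = f'(B_t) dB_t + (1/2) f''(B_t) dt. Compute derivatives of f(x) = 5*x^5/4:
  f'(x)  = 25*x^4/4
  f''(x) = 25*x^3
Substitute x = B_t and multiply the f'' term by 1/2:
  drift     = (1/2) * (25*x^3) evaluated at B_t = 25*B_t^3/2
  diffusion = (25*x^4/4) evaluated at B_t = 25*B_t^4/4
Therefore d(5*B_t^5/4) = (25*B_t^3/2) dt + (25*B_t^4/4) dB_t.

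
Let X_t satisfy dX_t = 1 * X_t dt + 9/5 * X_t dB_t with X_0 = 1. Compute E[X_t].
E[X_t] = exp(t)

For GBM dX = mu X dt + sigma X dB with X_0 = x_0, apply Itô to Y = log X: dY = (mu - sigma^2/2) dt + sigma dB, so Y_t = log(x_0) + (mu - sigma^2/2) t + sigma B_t and hence X_t = x_0 * exp((mu - sigma^2/2) t + sigma B_t).
With mu = 1, sigma = 9/5, x_0 = 1, this gives:
  X_t = 1 * exp((-31/50) * t + (9/5) * B_t).
Since sigma*B_t ~ Normal(0, sigma^2 t), E[exp(sigma*B_t)] = exp(sigma^2 t / 2); so E[X_t] = x_0 * exp((mu - sigma^2/2) t) * exp(sigma^2 t / 2) = x_0 * exp(mu t) = exp(t).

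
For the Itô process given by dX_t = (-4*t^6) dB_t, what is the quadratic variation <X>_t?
<X>_t = 16*t^13/13

For an Itô process dX_t = a(t) dt + b(t) dB_t, the quadratic variation is <X>_t = int_0^t b(s)^2 ds (the drift term does not contribute). Here b(s) = -4*s^6, so
  b(s)^2 = 16*s^12.
Integrating from 0 to t:
  <X>_t = int_0^t (16*s^12) ds = 16*t^13/13.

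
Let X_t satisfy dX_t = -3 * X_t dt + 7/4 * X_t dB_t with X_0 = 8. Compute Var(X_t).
Var(X_t) = (64*exp(49*t/16) - 64)*exp(-6*t)

For GBM dX = mu X dt + sigma X dB with X_0 = x_0, apply Itô to Y = log X: dY = (mu - sigma^2/2) dt + sigma dB, so Y_t = log(x_0) + (mu - sigma^2/2) t + sigma B_t and hence X_t = x_0 * exp((mu - sigma^2/2) t + sigma B_t).
With mu = -3, sigma = 7/4, x_0 = 8, this gives:
  X_t = 8 * exp((-145/32) * t + (7/4) * B_t).
Since sigma*B_t ~ Normal(0, sigma^2 t), E[exp(sigma*B_t)] = exp(sigma^2 t / 2); so E[X_t] = x_0 * exp((mu - sigma^2/2) t) * exp(sigma^2 t / 2) = x_0 * exp(mu t) = 8*exp(-3*t).
Var(X_t) = E[X_t^2] - (E[X_t])^2 = x_0^2 * exp(2 mu t) * (exp(sigma^2 t) - 1) = (64*exp(49*t/16) - 64)*exp(-6*t).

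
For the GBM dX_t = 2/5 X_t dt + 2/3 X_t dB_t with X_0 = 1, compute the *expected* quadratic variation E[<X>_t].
E[<X>_t] = 5*exp(56*t/45)/14 - 5/14

<X>_t = int_0^t ((2/3) * X_s)^2 ds. Taking expectation inside the integral: E[<X>_t] = (2/3)^2 * int_0^t E[X_s^2] ds. For GBM, E[X_s^2] = x_0^2 * exp((2 mu + sigma^2) s). Integrating:
  E[<X>_t] = (2/3)^2 * 1^2 * (exp((2*(2/5) + (2/3)^2) t) - 1) / (2*(2/5) + (2/3)^2)
           = (2/3)^2 * 1^2 * (exp((56/45) t) - 1) / (56/45) = 5*exp(56*t/45)/14 - 5/14.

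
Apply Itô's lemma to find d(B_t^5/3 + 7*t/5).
d(B_t^5/3 + 7*t/5) = (10*B_t^3/3 + 7/5) dt + (5*B_t^4/3) dB_t

Itô's formula for f(t, x): d f(t, B_t) = (f_t + (1/2) f_xx) dt + f_x dB_t. Compute partials of f(t, x) = 7*t/5 + x^5/3:
  f_t(t,x)  = 7/5
  f_x(t,x)  = 5*x^4/3
  f_xx(t,x) = 20*x^3/3
Assemble drift = f_t + (1/2) f_xx = 10*x^3/3 + 7/5 and diffusion = f_x = 5*x^4/3. Substituting x = B_t:
  d(B_t^5/3 + 7*t/5) = (10*B_t^3/3 + 7/5) dt + (5*B_t^4/3) dB_t.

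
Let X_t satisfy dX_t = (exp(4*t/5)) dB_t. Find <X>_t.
<X>_t = 5*exp(8*t/5)/8 - 5/8

For an Itô process dX_t = a(t) dt + b(t) dB_t, the quadratic variation is <X>_t = int_0^t b(s)^2 ds (the drift term does not contribute). Here b(s) = exp(4*s/5), so
  b(s)^2 = exp(8*s/5).
Integrating from 0 to t:
  <X>_t = int_0^t (exp(8*s/5)) ds = 5*exp(8*t/5)/8 - 5/8.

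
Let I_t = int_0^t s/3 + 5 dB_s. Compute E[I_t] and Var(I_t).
E[I_t] = 0; Var(I_t) = t*(t^2 + 45*t + 675)/27

The Itô integral of a deterministic integrand f(s) has mean 0 because each increment f(s) * (B_{s+ds} - B_s) has mean 0. By the Itô isometry:
  Var( int_0^t f(s) dB_s ) = E[ (int_0^t f(s) dB_s)^2 ] = int_0^t f(s)^2 ds.
Here f(s) = s/3 + 5, so f(s)^2 = (s + 15)^2/9. Integrate:
  int_0^t ((s + 15)^2/9) ds = t*(t^2 + 45*t + 675)/27.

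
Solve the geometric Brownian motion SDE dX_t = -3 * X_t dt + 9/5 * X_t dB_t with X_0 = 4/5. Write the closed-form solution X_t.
X_t = 4/5 * exp((-231/50) * t + (9/5) * B_t)

For GBM dX = mu X dt + sigma X dB with X_0 = x_0, apply Itô to Y = log X: dY = (mu - sigma^2/2) dt + sigma dB, so Y_t = log(x_0) + (mu - sigma^2/2) t + sigma B_t and hence X_t = x_0 * exp((mu - sigma^2/2) t + sigma B_t).
With mu = -3, sigma = 9/5, x_0 = 4/5, this gives:
  X_t = 4/5 * exp((-231/50) * t + (9/5) * B_t).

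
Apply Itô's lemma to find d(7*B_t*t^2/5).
d(7*B_t*t^2/5) = (14*B_t*t/5) dt + (7*t^2/5) dB_t

Itô's formula for f(t, x): d f(t, B_t) = (f_t + (1/2) f_xx) dt + f_x dB_t. Compute partials of f(t, x) = 7*t^2*x/5:
  f_t(t,x)  = 14*t*x/5
  f_x(t,x)  = 7*t^2/5
  f_xx(t,x) = 0
Assemble drift = f_t + (1/2) f_xx = 14*t*x/5 and diffusion = f_x = 7*t^2/5. Substituting x = B_t:
  d(7*B_t*t^2/5) = (14*B_t*t/5) dt + (7*t^2/5) dB_t.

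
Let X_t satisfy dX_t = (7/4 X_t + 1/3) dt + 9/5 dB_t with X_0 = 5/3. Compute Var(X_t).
Var(X_t) = 162*exp(7*t/2)/175 - 162/175

The variance V(t) = Var(X_t) satisfies V'(t) = 2 a V(t) + c^2 with V(0) = 0 (drift coefficient is linear in X, diffusion is constant). With a = 7/4, c = 9/5, the solution is
  V(t) = (c^2 / (2 a)) * (exp(2 a t) - 1)
       = ((9/5)^2 / (2*(7/4))) * (exp((7/2) t) - 1)
       = 162*exp(7*t/2)/175 - 162/175.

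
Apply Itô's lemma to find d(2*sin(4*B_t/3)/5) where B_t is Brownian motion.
d(2*sin(4*B_t/3)/5) = (-16*sin(4*B_t/3)/45) dt + (8*cos(4*B_t/3)/15) dB_t

Itô's formula for f(B_t) gives d f(B_t) = f'(B_t) dB_t + (1/2) f''(B_t) dt. Compute derivatives of f(x) = 2*sin(4*x/3)/5:
  f'(x)  = 8*cos(4*x/3)/15
  f''(x) = -32*sin(4*x/3)/45
Substitute x = B_t and multiply the f'' term by 1/2:
  drift     = (1/2) * (-32*sin(4*x/3)/45) evaluated at B_t = -16*sin(4*B_t/3)/45
  diffusion = (8*cos(4*x/3)/15) evaluated at B_t = 8*cos(4*B_t/3)/15
Therefore d(2*sin(4*B_t/3)/5) = (-16*sin(4*B_t/3)/45) dt + (8*cos(4*B_t/3)/15) dB_t.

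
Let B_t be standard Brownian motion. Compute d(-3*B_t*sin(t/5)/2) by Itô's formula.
d(-3*B_t*sin(t/5)/2) = (-3*B_t*cos(t/5)/10) dt + (-3*sin(t/5)/2) dB_t

Itô's formula for f(t, x): d f(t, B_t) = (f_t + (1/2) f_xx) dt + f_x dB_t. Compute partials of f(t, x) = -3*x*sin(t/5)/2:
  f_t(t,x)  = -3*x*cos(t/5)/10
  f_x(t,x)  = -3*sin(t/5)/2
  f_xx(t,x) = 0
Assemble drift = f_t + (1/2) f_xx = -3*x*cos(t/5)/10 and diffusion = f_x = -3*sin(t/5)/2. Substituting x = B_t:
  d(-3*B_t*sin(t/5)/2) = (-3*B_t*cos(t/5)/10) dt + (-3*sin(t/5)/2) dB_t.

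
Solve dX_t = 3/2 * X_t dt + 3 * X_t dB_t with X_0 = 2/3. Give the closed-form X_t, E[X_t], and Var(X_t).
X_t = 2/3 * exp((-3) t + (3) B_t); E[X_t] = 2*exp(3*t/2)/3; Var(X_t) = 4*(exp(9*t) - 1)*exp(3*t)/9

For GBM dX = mu X dt + sigma X dB with X_0 = x_0, apply Itô to Y = log X: dY = (mu - sigma^2/2) dt + sigma dB, so Y_t = log(x_0) + (mu - sigma^2/2) t + sigma B_t and hence X_t = x_0 * exp((mu - sigma^2/2) t + sigma B_t).
With mu = 3/2, sigma = 3, x_0 = 2/3, this gives:
  X_t = 2/3 * exp((-3) * t + (3) * B_t).
Since sigma*B_t ~ Normal(0, sigma^2 t), E[exp(sigma*B_t)] = exp(sigma^2 t / 2); so E[X_t] = x_0 * exp((mu - sigma^2/2) t) * exp(sigma^2 t / 2) = x_0 * exp(mu t) = 2*exp(3*t/2)/3.
Var(X_t) = E[X_t^2] - (E[X_t])^2 = x_0^2 * exp(2 mu t) * (exp(sigma^2 t) - 1) = 4*(exp(9*t) - 1)*exp(3*t)/9.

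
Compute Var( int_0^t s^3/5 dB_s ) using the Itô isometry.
Var = t^7/175

The Itô integral of a deterministic integrand f(s) has mean 0 because each increment f(s) * (B_{s+ds} - B_s) has mean 0. By the Itô isometry:
  Var( int_0^t f(s) dB_s ) = E[ (int_0^t f(s) dB_s)^2 ] = int_0^t f(s)^2 ds.
Here f(s) = s^3/5, so f(s)^2 = s^6/25. Integrate:
  int_0^t (s^6/25) ds = t^7/175.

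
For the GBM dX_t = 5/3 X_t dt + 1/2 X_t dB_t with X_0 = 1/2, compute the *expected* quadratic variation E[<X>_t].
E[<X>_t] = 3*exp(43*t/12)/172 - 3/172

<X>_t = int_0^t ((1/2) * X_s)^2 ds. Taking expectation inside the integral: E[<X>_t] = (1/2)^2 * int_0^t E[X_s^2] ds. For GBM, E[X_s^2] = x_0^2 * exp((2 mu + sigma^2) s). Integrating:
  E[<X>_t] = (1/2)^2 * (1/2)^2 * (exp((2*(5/3) + (1/2)^2) t) - 1) / (2*(5/3) + (1/2)^2)
           = (1/2)^2 * (1/2)^2 * (exp((43/12) t) - 1) / (43/12) = 3*exp(43*t/12)/172 - 3/172.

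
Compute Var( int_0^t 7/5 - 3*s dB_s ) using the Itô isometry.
Var = t*(75*t^2 - 105*t + 49)/25

The Itô integral of a deterministic integrand f(s) has mean 0 because each increment f(s) * (B_{s+ds} - B_s) has mean 0. By the Itô isometry:
  Var( int_0^t f(s) dB_s ) = E[ (int_0^t f(s) dB_s)^2 ] = int_0^t f(s)^2 ds.
Here f(s) = 7/5 - 3*s, so f(s)^2 = (15*s - 7)^2/25. Integrate:
  int_0^t ((15*s - 7)^2/25) ds = t*(75*t^2 - 105*t + 49)/25.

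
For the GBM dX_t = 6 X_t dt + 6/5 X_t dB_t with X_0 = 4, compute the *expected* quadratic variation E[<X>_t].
E[<X>_t] = 12*exp(336*t/25)/7 - 12/7

<X>_t = int_0^t ((6/5) * X_s)^2 ds. Taking expectation inside the integral: E[<X>_t] = (6/5)^2 * int_0^t E[X_s^2] ds. For GBM, E[X_s^2] = x_0^2 * exp((2 mu + sigma^2) s). Integrating:
  E[<X>_t] = (6/5)^2 * 4^2 * (exp((2*6 + (6/5)^2) t) - 1) / (2*6 + (6/5)^2)
           = (6/5)^2 * 4^2 * (exp((336/25) t) - 1) / (336/25) = 12*exp(336*t/25)/7 - 12/7.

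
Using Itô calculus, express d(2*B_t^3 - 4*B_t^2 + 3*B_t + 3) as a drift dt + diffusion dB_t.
d(2*B_t^3 - 4*B_t^2 + 3*B_t + 3) = (6*B_t - 4) dt + (6*B_t^2 - 8*B_t + 3) dB_t

Itô's formula for f(B_t) gives d f(B_t) = f'(B_t) dB_t + (1/2) f''(B_t) dt. Compute derivatives of f(x) = 2*x^3 - 4*x^2 + 3*x + 3:
  f'(x)  = 6*x^2 - 8*x + 3
  f''(x) = 12*x - 8
Substitute x = B_t and multiply the f'' term by 1/2:
  drift     = (1/2) * (12*x - 8) evaluated at B_t = 6*B_t - 4
  diffusion = (6*x^2 - 8*x + 3) evaluated at B_t = 6*B_t^2 - 8*B_t + 3
Therefore d(2*B_t^3 - 4*B_t^2 + 3*B_t + 3) = (6*B_t - 4) dt + (6*B_t^2 - 8*B_t + 3) dB_t.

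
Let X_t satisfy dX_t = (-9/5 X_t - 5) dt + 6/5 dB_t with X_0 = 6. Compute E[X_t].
E[X_t] = -25/9 + 79*exp(-9*t/5)/9

Taking expectations and using E[dB_t] = 0, the mean m(t) = E[X_t] satisfies the ODE m'(t) = a m(t) + b with m(0) = x_0. With a = -9/5, b = -5, x_0 = 6, the solution is
  m(t) = x_0 * exp(a t) + (b/a) * (exp(a t) - 1)
       = 6 * exp((-9/5) t) + ((-5)/(-9/5)) * (exp((-9/5) t) - 1)
       = -25/9 + 79*exp(-9*t/5)/9.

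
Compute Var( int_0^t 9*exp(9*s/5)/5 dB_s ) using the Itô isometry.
Var = 9*exp(18*t/5)/10 - 9/10

The Itô integral of a deterministic integrand f(s) has mean 0 because each increment f(s) * (B_{s+ds} - B_s) has mean 0. By the Itô isometry:
  Var( int_0^t f(s) dB_s ) = E[ (int_0^t f(s) dB_s)^2 ] = int_0^t f(s)^2 ds.
Here f(s) = 9*exp(9*s/5)/5, so f(s)^2 = 81*exp(18*s/5)/25. Integrate:
  int_0^t (81*exp(18*s/5)/25) ds = 9*exp(18*t/5)/10 - 9/10.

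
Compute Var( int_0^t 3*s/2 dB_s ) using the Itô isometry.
Var = 3*t^3/4

The Itô integral of a deterministic integrand f(s) has mean 0 because each increment f(s) * (B_{s+ds} - B_s) has mean 0. By the Itô isometry:
  Var( int_0^t f(s) dB_s ) = E[ (int_0^t f(s) dB_s)^2 ] = int_0^t f(s)^2 ds.
Here f(s) = 3*s/2, so f(s)^2 = 9*s^2/4. Integrate:
  int_0^t (9*s^2/4) ds = 3*t^3/4.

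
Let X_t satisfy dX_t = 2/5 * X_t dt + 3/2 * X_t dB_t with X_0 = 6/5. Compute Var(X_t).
Var(X_t) = 36*(exp(9*t/4) - 1)*exp(4*t/5)/25

For GBM dX = mu X dt + sigma X dB with X_0 = x_0, apply Itô to Y = log X: dY = (mu - sigma^2/2) dt + sigma dB, so Y_t = log(x_0) + (mu - sigma^2/2) t + sigma B_t and hence X_t = x_0 * exp((mu - sigma^2/2) t + sigma B_t).
With mu = 2/5, sigma = 3/2, x_0 = 6/5, this gives:
  X_t = 6/5 * exp((-29/40) * t + (3/2) * B_t).
Since sigma*B_t ~ Normal(0, sigma^2 t), E[exp(sigma*B_t)] = exp(sigma^2 t / 2); so E[X_t] = x_0 * exp((mu - sigma^2/2) t) * exp(sigma^2 t / 2) = x_0 * exp(mu t) = 6*exp(2*t/5)/5.
Var(X_t) = E[X_t^2] - (E[X_t])^2 = x_0^2 * exp(2 mu t) * (exp(sigma^2 t) - 1) = 36*(exp(9*t/4) - 1)*exp(4*t/5)/25.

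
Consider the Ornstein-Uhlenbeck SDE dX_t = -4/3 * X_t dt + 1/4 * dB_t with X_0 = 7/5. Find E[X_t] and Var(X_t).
E[X_t] = 7*exp(-4*t/3)/5; Var(X_t) = 3/128 - 3*exp(-8*t/3)/128

The OU SDE dX = -theta X dt + sigma dB admits the integrating factor exp(theta t): d(exp(theta t) X_t) = sigma exp(theta t) dB_t. Integrating from 0 to t:
  X_t = x_0 * exp(-theta t) + sigma * int_0^t exp(-theta (t-s)) dB_s.
The Itô integral has mean 0 and (by the Itô isometry) variance sigma^2 * int_0^t exp(-2 theta (t - s)) ds = sigma^2 * (1 - exp(-2 theta t)) / (2 theta).
With theta = 4/3, sigma = 1/4, x_0 = 7/5:
  E[X_t] = 7/5 * exp(-4/3 t) = 7*exp(-4*t/3)/5
  Var(X_t) = (1/4)^2 * (1 - exp(-2*4/3 t)) / (2 * 4/3) = 3/128 - 3*exp(-8*t/3)/128.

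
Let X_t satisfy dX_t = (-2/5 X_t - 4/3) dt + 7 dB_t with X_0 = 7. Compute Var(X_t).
Var(X_t) = 245/4 - 245*exp(-4*t/5)/4

The variance V(t) = Var(X_t) satisfies V'(t) = 2 a V(t) + c^2 with V(0) = 0 (drift coefficient is linear in X, diffusion is constant). With a = -2/5, c = 7, the solution is
  V(t) = (c^2 / (2 a)) * (exp(2 a t) - 1)
       = (7^2 / (2*(-2/5))) * (exp((-4/5) t) - 1)
       = 245/4 - 245*exp(-4*t/5)/4.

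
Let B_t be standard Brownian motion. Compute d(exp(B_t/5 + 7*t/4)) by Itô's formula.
d(exp(B_t/5 + 7*t/4)) = (177*exp(B_t/5 + 7*t/4)/100) dt + (exp(B_t/5 + 7*t/4)/5) dB_t

Itô's formula for f(t, x): d f(t, B_t) = (f_t + (1/2) f_xx) dt + f_x dB_t. Compute partials of f(t, x) = exp(7*t/4 + x/5):
  f_t(t,x)  = 7*exp(7*t/4 + x/5)/4
  f_x(t,x)  = exp(7*t/4 + x/5)/5
  f_xx(t,x) = exp(7*t/4 + x/5)/25
Assemble drift = f_t + (1/2) f_xx = 177*exp(7*t/4 + x/5)/100 and diffusion = f_x = exp(7*t/4 + x/5)/5. Substituting x = B_t:
  d(exp(B_t/5 + 7*t/4)) = (177*exp(B_t/5 + 7*t/4)/100) dt + (exp(B_t/5 + 7*t/4)/5) dB_t.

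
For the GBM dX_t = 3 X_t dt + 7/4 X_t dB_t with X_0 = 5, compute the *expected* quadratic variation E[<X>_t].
E[<X>_t] = 245*exp(145*t/16)/29 - 245/29

<X>_t = int_0^t ((7/4) * X_s)^2 ds. Taking expectation inside the integral: E[<X>_t] = (7/4)^2 * int_0^t E[X_s^2] ds. For GBM, E[X_s^2] = x_0^2 * exp((2 mu + sigma^2) s). Integrating:
  E[<X>_t] = (7/4)^2 * 5^2 * (exp((2*3 + (7/4)^2) t) - 1) / (2*3 + (7/4)^2)
           = (7/4)^2 * 5^2 * (exp((145/16) t) - 1) / (145/16) = 245*exp(145*t/16)/29 - 245/29.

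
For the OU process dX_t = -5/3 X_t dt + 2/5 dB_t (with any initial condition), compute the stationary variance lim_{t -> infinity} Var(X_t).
lim Var(X_t) = 6/125

The OU SDE dX = -theta X dt + sigma dB admits the integrating factor exp(theta t): d(exp(theta t) X_t) = sigma exp(theta t) dB_t. Integrating from 0 to t gives X_t = x_0 * exp(-theta t) + sigma * int_0^t exp(-theta (t-s)) dB_s for any initial x_0. The Itô integral has variance (by the Itô isometry) sigma^2 * int_0^t exp(-2 theta (t - s)) ds = sigma^2 * (1 - exp(-2 theta t)) / (2 theta), independent of x_0.
With theta = 5/3, sigma = 2/5:
  Var(X_t) = (2/5)^2 * (1 - exp(-2*5/3 t)) / (2 * 5/3) = 6/125 - 6*exp(-10*t/3)/125.
As t -> infinity, exp(-2*5/3 t) -> 0, so the stationary variance is sigma^2 / (2 theta) = 6/125.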